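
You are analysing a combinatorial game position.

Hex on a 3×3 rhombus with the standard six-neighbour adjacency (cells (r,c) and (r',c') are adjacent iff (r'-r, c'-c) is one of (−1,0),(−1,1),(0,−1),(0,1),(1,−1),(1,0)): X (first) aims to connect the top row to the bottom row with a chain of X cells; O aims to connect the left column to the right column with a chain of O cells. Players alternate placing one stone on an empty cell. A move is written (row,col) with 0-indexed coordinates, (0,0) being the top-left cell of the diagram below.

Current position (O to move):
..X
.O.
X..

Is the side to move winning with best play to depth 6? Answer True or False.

[..X/.O./X..] O move#1: (0,0):-1/O.X/.O./X..*, (0,1):-1/.OX/.O./X.., (1,0):-1/..X/OO./X.., (1,2):-1/..X/.OO/X.., (2,1):-1/..X/.O./XO., (2,2):-1/..X/.O./X.O
[O.X/.O./X..] X move#2: (0,1):+1/OXX/.O./X..*, (1,0):+1/O.X/XO./X.., (1,2):+1/O.X/.OX/X.., (2,1):-1/O.X/.O./XX., (2,2):-1/O.X/.O./X.X
[OXX/.O./X..] O move#3: (1,0):-1/OXX/OO./X..*, (1,2):-1/OXX/.OO/X.., (2,1):-1/OXX/.O./XO., (2,2):-1/OXX/.O./X.O
[OXX/OO./X..] X move#4: (1,2):+1/OXX/OOX/X..*, (2,1):-1/OXX/OO./XX., (2,2):-1/OXX/OO./X.X
[OXX/OOX/X..] O move#5: (2,1):-1/OXX/OOX/XO.*, (2,2):-1/OXX/OOX/X.O
[OXX/OOX/XO.] X move#6: (2,2):+1/OXX/OOX/XOX*
[OXX/OOX/XOX] end (terminal -1, O#7); searched ..X/.O./X.. to 6

O winning at [..X/.O./X..]: False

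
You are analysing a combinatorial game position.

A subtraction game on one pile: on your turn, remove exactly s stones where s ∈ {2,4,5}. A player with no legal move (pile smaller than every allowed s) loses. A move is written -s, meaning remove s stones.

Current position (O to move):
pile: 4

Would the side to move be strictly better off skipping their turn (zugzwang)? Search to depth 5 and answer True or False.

zugzwang(4, O) = False

p1 O@[4]: -2[2]-1 -4[0]+1*
p2 X@[0] terminal -1; root [4] d5
suppose O passes — search the same position with X to move:
pass> p1 X@[4]: -2[2]-1 -4[0]+1*
pass> p2 O@[0] terminal -1; root [4] d5
for O: play +1, pass -1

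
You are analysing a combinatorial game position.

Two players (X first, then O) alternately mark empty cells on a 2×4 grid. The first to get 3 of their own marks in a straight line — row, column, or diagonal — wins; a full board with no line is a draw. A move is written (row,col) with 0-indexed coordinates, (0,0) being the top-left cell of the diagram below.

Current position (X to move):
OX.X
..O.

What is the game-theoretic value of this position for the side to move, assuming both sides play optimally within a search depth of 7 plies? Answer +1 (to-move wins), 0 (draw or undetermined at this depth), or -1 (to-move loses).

value(OX.X/..O., X) = +1

ply 1, X at OX.X/..O. | (0,2)=+1→OXXX/..O.*; (1,0)=+0→OX.X/X.O.; (1,1)=+0→OX.X/.XO.; (1,3)=+0→OX.X/..OX
ply 2: OXXX/..O. is terminal -1 (O); from OX.X/..O. depth 7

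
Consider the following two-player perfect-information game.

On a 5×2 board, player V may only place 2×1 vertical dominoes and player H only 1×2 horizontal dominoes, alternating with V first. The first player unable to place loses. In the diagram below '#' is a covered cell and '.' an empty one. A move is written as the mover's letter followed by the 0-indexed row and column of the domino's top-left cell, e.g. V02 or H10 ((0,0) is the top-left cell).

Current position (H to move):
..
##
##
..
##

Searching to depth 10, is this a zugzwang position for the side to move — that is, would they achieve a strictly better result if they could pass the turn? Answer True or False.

[../##/##/../##] H move#1: H00:+1/##/##/##/../##*, H30:+1/../##/##/##/##
[##/##/##/../##] end (terminal -1, V#2); searched ../##/##/../## to 10
if H skipped the turn, V would face:
~ [../##/##/../##] end (terminal -1, V#1); searched ../##/##/../## to 10
compare (H): move=+1 vs pass=+1

zugzwang(../##/##/../##, H) = False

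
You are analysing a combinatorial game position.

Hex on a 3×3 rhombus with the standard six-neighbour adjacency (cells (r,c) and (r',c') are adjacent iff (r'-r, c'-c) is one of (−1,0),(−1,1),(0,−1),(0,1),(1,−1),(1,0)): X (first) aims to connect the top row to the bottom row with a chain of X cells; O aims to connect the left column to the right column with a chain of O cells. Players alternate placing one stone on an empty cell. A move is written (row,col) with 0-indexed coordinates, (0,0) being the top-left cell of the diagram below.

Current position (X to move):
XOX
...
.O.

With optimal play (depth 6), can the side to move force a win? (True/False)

X winning at [XOX/.../.O.]: True

p1 X@[XOX/.../.O.]: (1,0)[XOX/X../.O.]-1 (1,1)[XOX/.X./.O.]-1 (1,2)[XOX/..X/.O.]+1* (2,0)[XOX/.../XO.]+1 (2,2)[XOX/.../.OX]+1
p2 O@[XOX/..X/.O.]: (1,0)[XOX/O.X/.O.]-1* (1,1)[XOX/.OX/.O.]-1 (2,0)[XOX/..X/OO.]-1 (2,2)[XOX/..X/.OO]-1
p3 X@[XOX/O.X/.O.]: (1,1)[XOX/OXX/.O.]+1* (2,0)[XOX/O.X/XO.]+1 (2,2)[XOX/O.X/.OX]+1
p4 O@[XOX/OXX/.O.]: (2,0)[XOX/OXX/OO.]-1* (2,2)[XOX/OXX/.OO]-1
p5 X@[XOX/OXX/OO.]: (2,2)[XOX/OXX/OOX]+1*
p6 O@[XOX/OXX/OOX] terminal -1; root [XOX/.../.O.] d6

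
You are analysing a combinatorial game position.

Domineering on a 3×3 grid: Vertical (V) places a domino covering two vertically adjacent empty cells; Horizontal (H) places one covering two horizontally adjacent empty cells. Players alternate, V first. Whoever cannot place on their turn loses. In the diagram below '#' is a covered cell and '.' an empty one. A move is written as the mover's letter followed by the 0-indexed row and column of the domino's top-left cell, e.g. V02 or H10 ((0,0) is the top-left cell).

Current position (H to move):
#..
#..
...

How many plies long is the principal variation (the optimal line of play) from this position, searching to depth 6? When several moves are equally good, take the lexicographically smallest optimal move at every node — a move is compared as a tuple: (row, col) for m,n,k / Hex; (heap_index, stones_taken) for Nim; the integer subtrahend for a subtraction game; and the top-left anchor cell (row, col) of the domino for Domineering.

PV length from [#../#../...]: 1 ply

ply 1, H at #../#../... | H01=-1→###/#../...; H11=+1→#../###/...*; H20=-1→#../#../##.; H21=-1→#../#../.##
ply 2: #../###/... is terminal -1 (V); from #../#../... depth 6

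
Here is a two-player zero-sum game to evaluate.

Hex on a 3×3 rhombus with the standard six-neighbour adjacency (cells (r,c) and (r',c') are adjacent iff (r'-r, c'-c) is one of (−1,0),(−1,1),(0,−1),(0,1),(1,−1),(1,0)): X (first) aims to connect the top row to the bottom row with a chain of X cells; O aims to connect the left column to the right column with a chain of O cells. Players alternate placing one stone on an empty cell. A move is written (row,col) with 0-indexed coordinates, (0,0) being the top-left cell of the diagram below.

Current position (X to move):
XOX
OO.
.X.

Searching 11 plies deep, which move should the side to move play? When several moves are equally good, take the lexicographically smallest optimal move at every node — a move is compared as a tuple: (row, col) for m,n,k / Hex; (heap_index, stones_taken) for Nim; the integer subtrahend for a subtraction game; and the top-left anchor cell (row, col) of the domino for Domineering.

[XOX/OO./.X.] X move#1: (1,2):+1/XOX/OOX/.X.*, (2,0):-1/XOX/OO./XX., (2,2):-1/XOX/OO./.XX
[XOX/OOX/.X.] end (terminal -1, O#2); searched XOX/OO./.X. to 11

X's best at [XOX/OO./.X.]: (1,2)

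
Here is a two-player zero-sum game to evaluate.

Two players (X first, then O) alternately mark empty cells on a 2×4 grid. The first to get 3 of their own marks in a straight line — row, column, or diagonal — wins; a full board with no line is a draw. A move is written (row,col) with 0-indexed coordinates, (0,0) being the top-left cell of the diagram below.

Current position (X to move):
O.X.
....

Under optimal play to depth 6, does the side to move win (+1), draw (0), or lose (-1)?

value(O.X./...., X) = 0

[O.X./....] X move#1: (0,1):+0/OXX./....*, (0,3):+0/O.XX/...., (1,0):+0/O.X./X..., (1,1):+0/O.X./.X.., (1,2):+0/O.X./..X., (1,3):+0/O.X./...X
[OXX./....] O move#2: (0,3):+0/OXXO/....*, (1,0):-1/OXX./O..., (1,1):-1/OXX./.O.., (1,2):-1/OXX./..O., (1,3):-1/OXX./...O
[OXXO/....] X move#3: (1,0):+0/OXXO/X...*, (1,1):+0/OXXO/.X.., (1,2):+0/OXXO/..X., (1,3):+0/OXXO/...X
[OXXO/X...] O move#4: (1,1):+0/OXXO/XO..*, (1,2):+0/OXXO/X.O., (1,3):+0/OXXO/X..O
[OXXO/XO..] X move#5: (1,2):+0/OXXO/XOX.*, (1,3):+0/OXXO/XO.X
[OXXO/XOX.] O move#6: (1,3):+0/OXXO/XOXO*
[OXXO/XOXO] end (terminal +0, X#7); searched O.X./.... to 6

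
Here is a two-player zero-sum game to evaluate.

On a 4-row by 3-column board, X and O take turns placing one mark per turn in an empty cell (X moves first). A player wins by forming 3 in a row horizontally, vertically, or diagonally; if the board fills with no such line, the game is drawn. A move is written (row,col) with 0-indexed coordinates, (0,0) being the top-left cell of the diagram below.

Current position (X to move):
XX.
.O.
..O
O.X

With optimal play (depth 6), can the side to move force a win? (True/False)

X winning at [XX./.O./..O/O.X]: True

[XX./.O./..O/O.X] X move#1: (0,2):+1/XXX/.O./..O/O.X*, (1,0):+1/XX./XO./..O/O.X, (1,2):+0/XX./.OX/..O/O.X, (2,0):+1/XX./.O./X.O/O.X, (2,1):+1/XX./.O./.XO/O.X, (3,1):-1/XX./.O./..O/OXX
[XXX/.O./..O/O.X] end (terminal -1, O#2); searched XX./.O./..O/O.X to 6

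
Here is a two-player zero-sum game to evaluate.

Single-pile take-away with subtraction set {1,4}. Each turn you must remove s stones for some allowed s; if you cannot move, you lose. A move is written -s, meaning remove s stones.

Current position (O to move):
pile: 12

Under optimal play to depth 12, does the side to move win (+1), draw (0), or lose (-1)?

value(12, O) = -1

[12] O move#1: -1:-1/11*, -4:-1/8
[11] X move#2: -1:+1/10*, -4:+1/7
[10] O move#3: -1:-1/9*, -4:-1/6
[9] X move#4: -1:-1/8, -4:+1/5*
[5] O move#5: -1:-1/4*, -4:-1/1
[4] X move#6: -1:-1/3, -4:+1/0*
[0] end (terminal -1, O#7); searched 12 to 12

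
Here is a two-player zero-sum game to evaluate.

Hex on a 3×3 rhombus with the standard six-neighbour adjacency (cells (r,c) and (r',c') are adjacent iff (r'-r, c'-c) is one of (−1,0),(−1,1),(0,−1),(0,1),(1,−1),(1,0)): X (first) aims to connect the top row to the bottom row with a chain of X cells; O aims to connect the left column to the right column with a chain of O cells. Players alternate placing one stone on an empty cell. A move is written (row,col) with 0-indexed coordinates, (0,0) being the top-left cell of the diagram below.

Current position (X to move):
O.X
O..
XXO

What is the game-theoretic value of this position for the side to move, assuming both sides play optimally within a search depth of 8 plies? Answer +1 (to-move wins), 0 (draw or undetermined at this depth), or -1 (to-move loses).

[O.X/O../XXO] X move#1: (0,1):+1/OXX/O../XXO*, (1,1):+1/O.X/OX./XXO, (1,2):+1/O.X/O.X/XXO
[OXX/O../XXO] O move#2: (1,1):-1/OXX/OO./XXO*, (1,2):-1/OXX/O.O/XXO
[OXX/OO./XXO] X move#3: (1,2):+1/OXX/OOX/XXO*
[OXX/OOX/XXO] end (terminal -1, O#4); searched O.X/O../XXO to 8

value(O.X/O../XXO, X) = +1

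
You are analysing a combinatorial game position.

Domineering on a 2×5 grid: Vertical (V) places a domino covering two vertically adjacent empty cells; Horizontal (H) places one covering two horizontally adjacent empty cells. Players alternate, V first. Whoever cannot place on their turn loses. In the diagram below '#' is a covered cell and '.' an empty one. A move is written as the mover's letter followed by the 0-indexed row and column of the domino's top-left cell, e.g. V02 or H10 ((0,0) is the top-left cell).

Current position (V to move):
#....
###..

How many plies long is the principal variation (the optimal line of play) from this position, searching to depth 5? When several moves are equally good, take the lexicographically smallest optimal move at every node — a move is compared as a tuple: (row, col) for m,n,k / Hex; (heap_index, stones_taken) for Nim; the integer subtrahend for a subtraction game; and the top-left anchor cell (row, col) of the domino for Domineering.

PV length from [#..../###..]: 3 plies

ply 1, V at #..../###.. | V03=+1→#..#./####.*; V04=-1→#...#/###.#
ply 2, H at #..#./####. | H01=-1→####./####.*
ply 3, V at ####./####. | V04=+1→#####/#####*
ply 4: #####/##### is terminal -1 (H); from #..../###.. depth 5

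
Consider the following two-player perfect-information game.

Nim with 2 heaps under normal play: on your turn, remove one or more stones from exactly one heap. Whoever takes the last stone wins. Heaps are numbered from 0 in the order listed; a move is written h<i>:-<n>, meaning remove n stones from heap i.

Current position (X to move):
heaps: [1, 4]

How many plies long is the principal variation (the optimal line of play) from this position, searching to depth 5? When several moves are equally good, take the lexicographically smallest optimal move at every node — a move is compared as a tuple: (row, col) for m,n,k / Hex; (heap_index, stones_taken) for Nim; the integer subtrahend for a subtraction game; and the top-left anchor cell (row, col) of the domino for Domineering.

PV length from [(1,4)]: 3 plies

ply 1, X at (1,4) | h0:-1=-1→(0,4); h1:-1=-1→(1,3); h1:-2=-1→(1,2); h1:-3=+1→(1,1)*; h1:-4=-1→(1,0)
ply 2, O at (1,1) | h0:-1=-1→(0,1)*; h1:-1=-1→(1,0)
ply 3, X at (0,1) | h1:-1=+1→(0,0)*
ply 4: (0,0) is terminal -1 (O); from (1,4) depth 5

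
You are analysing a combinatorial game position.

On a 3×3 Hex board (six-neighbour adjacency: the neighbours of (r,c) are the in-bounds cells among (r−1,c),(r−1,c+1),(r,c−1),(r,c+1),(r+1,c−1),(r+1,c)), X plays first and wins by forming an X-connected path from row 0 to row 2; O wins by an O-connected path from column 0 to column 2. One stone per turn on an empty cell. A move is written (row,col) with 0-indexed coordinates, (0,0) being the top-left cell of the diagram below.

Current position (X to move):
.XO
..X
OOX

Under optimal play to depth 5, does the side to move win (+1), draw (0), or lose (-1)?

[.XO/..X/OOX] X move#1: (0,0):-1/XXO/..X/OOX, (1,0):-1/.XO/X.X/OOX, (1,1):+1/.XO/.XX/OOX*
[.XO/.XX/OOX] end (terminal -1, O#2); searched .XO/..X/OOX to 5

value(.XO/..X/OOX, X) = +1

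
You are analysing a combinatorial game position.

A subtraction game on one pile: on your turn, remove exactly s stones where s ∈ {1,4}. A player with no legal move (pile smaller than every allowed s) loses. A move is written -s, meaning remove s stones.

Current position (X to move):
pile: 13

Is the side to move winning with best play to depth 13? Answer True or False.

X winning at [13]: True

p1 X@[13]: -1[12]+1* -4[9]-1
p2 O@[12]: -1[11]-1* -4[8]-1
p3 X@[11]: -1[10]+1* -4[7]+1
p4 O@[10]: -1[9]-1* -4[6]-1
p5 X@[9]: -1[8]-1 -4[5]+1*
p6 O@[5]: -1[4]-1* -4[1]-1
p7 X@[4]: -1[3]-1 -4[0]+1*
p8 O@[0] terminal -1; root [13] d13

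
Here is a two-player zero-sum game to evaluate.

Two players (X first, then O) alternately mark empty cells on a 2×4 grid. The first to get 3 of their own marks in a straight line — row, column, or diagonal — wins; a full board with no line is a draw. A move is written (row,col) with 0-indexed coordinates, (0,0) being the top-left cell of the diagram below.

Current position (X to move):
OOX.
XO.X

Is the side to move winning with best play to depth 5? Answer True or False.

ply 1, X at OOX./XO.X | (0,3)=+0→OOXX/XO.X*; (1,2)=+0→OOX./XOXX
ply 2, O at OOXX/XO.X | (1,2)=+0→OOXX/XOOX*
ply 3: OOXX/XOOX is terminal +0 (X); from OOX./XO.X depth 5

X winning at [OOX./XO.X]: False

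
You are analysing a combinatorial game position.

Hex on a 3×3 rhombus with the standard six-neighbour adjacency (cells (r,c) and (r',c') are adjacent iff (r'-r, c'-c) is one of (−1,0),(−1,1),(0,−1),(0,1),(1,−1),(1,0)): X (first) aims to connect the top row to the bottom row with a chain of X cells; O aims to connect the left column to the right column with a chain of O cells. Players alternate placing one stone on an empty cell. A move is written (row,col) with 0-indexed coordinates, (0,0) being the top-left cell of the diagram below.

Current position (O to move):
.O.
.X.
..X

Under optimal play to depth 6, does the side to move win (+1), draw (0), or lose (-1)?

value(.O./.X./..X, O) = +1

ply 1, O at .O./.X./..X | (0,0)=-1→OO./.X./..X; (0,2)=+1→.OO/.X./..X*; (1,0)=-1→.O./OX./..X; (1,2)=-1→.O./.XO/..X; (2,0)=-1→.O./.X./O.X; (2,1)=-1→.O./.X./.OX
ply 2, X at .OO/.X./..X | (0,0)=-1→XOO/.X./..X*; (1,0)=-1→.OO/XX./..X; (1,2)=-1→.OO/.XX/..X; (2,0)=-1→.OO/.X./X.X; (2,1)=-1→.OO/.X./.XX
ply 3, O at XOO/.X./..X | (1,0)=+1→XOO/OX./..X*; (1,2)=-1→XOO/.XO/..X; (2,0)=-1→XOO/.X./O.X; (2,1)=-1→XOO/.X./.OX
ply 4: XOO/OX./..X is terminal -1 (X); from .O./.X./..X depth 6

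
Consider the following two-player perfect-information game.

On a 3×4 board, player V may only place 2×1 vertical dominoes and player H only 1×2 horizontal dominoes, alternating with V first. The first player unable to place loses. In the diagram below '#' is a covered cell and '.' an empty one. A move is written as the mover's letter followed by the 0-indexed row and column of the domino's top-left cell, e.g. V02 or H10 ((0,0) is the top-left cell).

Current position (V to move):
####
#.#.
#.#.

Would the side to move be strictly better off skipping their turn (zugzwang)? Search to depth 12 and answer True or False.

[####/#.#./#.#.] V move#1: V11:+1/####/###./###.*, V13:+1/####/#.##/#.##
[####/###./###.] end (terminal -1, H#2); searched ####/#.#./#.#. to 12
if V skipped the turn, H would face:
~ [####/#.#./#.#.] end (terminal -1, H#1); searched ####/#.#./#.#. to 12
compare (V): move=+1 vs pass=+1

zugzwang(####/#.#./#.#., V) = False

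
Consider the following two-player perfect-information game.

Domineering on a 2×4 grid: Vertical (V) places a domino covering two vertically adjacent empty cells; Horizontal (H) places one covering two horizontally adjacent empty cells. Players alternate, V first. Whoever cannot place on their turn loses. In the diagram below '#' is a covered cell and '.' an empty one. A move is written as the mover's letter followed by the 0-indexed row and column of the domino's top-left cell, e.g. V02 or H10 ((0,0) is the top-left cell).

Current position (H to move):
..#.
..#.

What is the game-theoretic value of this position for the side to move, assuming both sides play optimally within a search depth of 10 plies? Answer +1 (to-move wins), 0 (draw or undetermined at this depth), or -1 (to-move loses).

p1 H@[..#./..#.]: H00[###./..#.]+1* H10[..#./###.]+1
p2 V@[###./..#.]: V03[####/..##]-1*
p3 H@[####/..##]: H10[####/####]+1*
p4 V@[####/####] terminal -1; root [..#./..#.] d10

value(..#./..#., H) = +1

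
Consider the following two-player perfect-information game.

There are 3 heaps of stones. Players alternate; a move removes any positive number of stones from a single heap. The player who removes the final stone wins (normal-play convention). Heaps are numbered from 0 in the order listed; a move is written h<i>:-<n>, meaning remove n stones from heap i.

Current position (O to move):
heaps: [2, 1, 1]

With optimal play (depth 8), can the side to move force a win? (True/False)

p1 O@[(2,1,1)]: h0:-1[(1,1,1)]-1 h0:-2[(0,1,1)]+1* h1:-1[(2,0,1)]-1 h2:-1[(2,1,0)]-1
p2 X@[(0,1,1)]: h1:-1[(0,0,1)]-1* h2:-1[(0,1,0)]-1
p3 O@[(0,0,1)]: h2:-1[(0,0,0)]+1*
p4 X@[(0,0,0)] terminal -1; root [(2,1,1)] d8

O winning at [(2,1,1)]: True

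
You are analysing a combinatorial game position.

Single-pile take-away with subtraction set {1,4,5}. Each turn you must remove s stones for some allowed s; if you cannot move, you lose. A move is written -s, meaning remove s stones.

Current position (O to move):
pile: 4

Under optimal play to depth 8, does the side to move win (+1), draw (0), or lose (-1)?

p1 O@[4]: -1[3]-1 -4[0]+1*
p2 X@[0] terminal -1; root [4] d8

value(4, O) = +1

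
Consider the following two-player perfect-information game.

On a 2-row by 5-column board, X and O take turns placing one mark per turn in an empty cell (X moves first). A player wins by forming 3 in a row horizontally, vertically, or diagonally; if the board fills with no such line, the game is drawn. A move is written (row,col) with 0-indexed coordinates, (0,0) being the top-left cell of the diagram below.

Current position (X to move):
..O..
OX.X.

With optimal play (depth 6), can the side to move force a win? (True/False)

X winning at [..O../OX.X.]: True

ply 1, X at ..O../OX.X. | (0,0)=+0→X.O../OX.X.; (0,1)=+0→.XO../OX.X.; (0,3)=+0→..OX./OX.X.; (0,4)=+0→..O.X/OX.X.; (1,2)=+1→..O../OXXX.*; (1,4)=+0→..O../OX.XX
ply 2: ..O../OXXX. is terminal -1 (O); from ..O../OX.X. depth 6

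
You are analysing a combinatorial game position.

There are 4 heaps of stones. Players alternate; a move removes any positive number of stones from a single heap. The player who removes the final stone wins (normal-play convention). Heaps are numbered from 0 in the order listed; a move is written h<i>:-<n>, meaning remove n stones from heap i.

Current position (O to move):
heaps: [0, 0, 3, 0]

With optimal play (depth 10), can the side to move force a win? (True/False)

O winning at [(0,0,3,0)]: True

[(0,0,3,0)] O move#1: h2:-1:-1/(0,0,2,0), h2:-2:-1/(0,0,1,0), h2:-3:+1/(0,0,0,0)*
[(0,0,0,0)] end (terminal -1, X#2); searched (0,0,3,0) to 10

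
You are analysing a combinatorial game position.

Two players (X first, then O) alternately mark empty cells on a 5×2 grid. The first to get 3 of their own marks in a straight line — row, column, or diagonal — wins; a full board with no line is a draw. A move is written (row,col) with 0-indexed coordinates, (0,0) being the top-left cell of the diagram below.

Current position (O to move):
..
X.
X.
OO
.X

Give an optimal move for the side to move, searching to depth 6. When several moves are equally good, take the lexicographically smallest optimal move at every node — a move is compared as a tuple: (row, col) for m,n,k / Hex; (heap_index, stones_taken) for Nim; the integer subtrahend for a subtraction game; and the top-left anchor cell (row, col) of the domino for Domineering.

[../X./X./OO/.X] O move#1: (0,0):+0/O./X./X./OO/.X*, (0,1):-1/.O/X./X./OO/.X, (1,1):-1/../XO/X./OO/.X, (2,1):-1/../X./XO/OO/.X, (4,0):-1/../X./X./OO/OX
[O./X./X./OO/.X] X move#2: (0,1):+0/OX/X./X./OO/.X*, (1,1):+0/O./XX/X./OO/.X, (2,1):+0/O./X./XX/OO/.X, (4,0):+0/O./X./X./OO/XX
[OX/X./X./OO/.X] O move#3: (1,1):+0/OX/XO/X./OO/.X*, (2,1):+0/OX/X./XO/OO/.X, (4,0):+0/OX/X./X./OO/OX
[OX/XO/X./OO/.X] X move#4: (2,1):+0/OX/XO/XX/OO/.X*, (4,0):-1/OX/XO/X./OO/XX
[OX/XO/XX/OO/.X] O move#5: (4,0):+0/OX/XO/XX/OO/OX*
[OX/XO/XX/OO/OX] end (terminal +0, X#6); searched ../X./X./OO/.X to 6

O's best at [../X./X./OO/.X]: (0,0)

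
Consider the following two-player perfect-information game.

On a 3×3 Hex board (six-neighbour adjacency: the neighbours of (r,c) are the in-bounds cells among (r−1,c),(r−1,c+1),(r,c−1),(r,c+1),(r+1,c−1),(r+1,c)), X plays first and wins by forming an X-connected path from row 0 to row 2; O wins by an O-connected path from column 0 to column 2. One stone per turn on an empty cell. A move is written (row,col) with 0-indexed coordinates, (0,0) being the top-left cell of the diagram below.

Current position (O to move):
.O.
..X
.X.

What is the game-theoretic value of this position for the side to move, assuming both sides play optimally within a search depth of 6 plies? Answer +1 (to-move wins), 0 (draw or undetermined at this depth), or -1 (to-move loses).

value(.O./..X/.X., O) = +1

p1 O@[.O./..X/.X.]: (0,0)[OO./..X/.X.]-1 (0,2)[.OO/..X/.X.]+1* (1,0)[.O./O.X/.X.]-1 (1,1)[.O./.OX/.X.]-1 (2,0)[.O./..X/OX.]-1 (2,2)[.O./..X/.XO]-1
p2 X@[.OO/..X/.X.]: (0,0)[XOO/..X/.X.]-1* (1,0)[.OO/X.X/.X.]-1 (1,1)[.OO/.XX/.X.]-1 (2,0)[.OO/..X/XX.]-1 (2,2)[.OO/..X/.XX]-1
p3 O@[XOO/..X/.X.]: (1,0)[XOO/O.X/.X.]+1* (1,1)[XOO/.OX/.X.]+1 (2,0)[XOO/..X/OX.]+1 (2,2)[XOO/..X/.XO]-1
p4 X@[XOO/O.X/.X.] terminal -1; root [.O./..X/.X.] d6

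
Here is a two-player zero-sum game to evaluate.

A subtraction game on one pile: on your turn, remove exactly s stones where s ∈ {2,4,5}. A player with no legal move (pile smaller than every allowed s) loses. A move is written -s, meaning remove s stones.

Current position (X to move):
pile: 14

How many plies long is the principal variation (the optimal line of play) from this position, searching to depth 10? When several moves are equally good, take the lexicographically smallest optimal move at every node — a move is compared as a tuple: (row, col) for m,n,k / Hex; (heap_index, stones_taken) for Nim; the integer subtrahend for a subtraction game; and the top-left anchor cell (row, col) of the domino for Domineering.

PV length from [14]: 4 plies

p1 X@[14]: -2[12]-1* -4[10]-1 -5[9]-1
p2 O@[12]: -2[10]-1 -4[8]+1* -5[7]+1
p3 X@[8]: -2[6]-1* -4[4]-1 -5[3]-1
p4 O@[6]: -2[4]-1 -4[2]-1 -5[1]+1*
p5 X@[1] terminal -1; root [14] d10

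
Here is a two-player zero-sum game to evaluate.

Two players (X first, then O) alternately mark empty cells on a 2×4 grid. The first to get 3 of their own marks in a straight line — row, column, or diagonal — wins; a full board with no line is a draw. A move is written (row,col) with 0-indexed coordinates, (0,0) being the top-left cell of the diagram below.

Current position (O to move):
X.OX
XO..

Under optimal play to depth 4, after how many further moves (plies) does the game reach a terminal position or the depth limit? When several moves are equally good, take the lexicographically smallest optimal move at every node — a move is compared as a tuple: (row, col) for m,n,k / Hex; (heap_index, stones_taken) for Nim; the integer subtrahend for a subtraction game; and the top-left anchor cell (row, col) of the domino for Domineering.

PV length from [X.OX/XO..]: 3 plies

ply 1, O at X.OX/XO.. | (0,1)=+0→XOOX/XO..*; (1,2)=+0→X.OX/XOO.; (1,3)=+0→X.OX/XO.O
ply 2, X at XOOX/XO.. | (1,2)=+0→XOOX/XOX.*; (1,3)=+0→XOOX/XO.X
ply 3, O at XOOX/XOX. | (1,3)=+0→XOOX/XOXO*
ply 4: XOOX/XOXO is terminal +0 (X); from X.OX/XO.. depth 4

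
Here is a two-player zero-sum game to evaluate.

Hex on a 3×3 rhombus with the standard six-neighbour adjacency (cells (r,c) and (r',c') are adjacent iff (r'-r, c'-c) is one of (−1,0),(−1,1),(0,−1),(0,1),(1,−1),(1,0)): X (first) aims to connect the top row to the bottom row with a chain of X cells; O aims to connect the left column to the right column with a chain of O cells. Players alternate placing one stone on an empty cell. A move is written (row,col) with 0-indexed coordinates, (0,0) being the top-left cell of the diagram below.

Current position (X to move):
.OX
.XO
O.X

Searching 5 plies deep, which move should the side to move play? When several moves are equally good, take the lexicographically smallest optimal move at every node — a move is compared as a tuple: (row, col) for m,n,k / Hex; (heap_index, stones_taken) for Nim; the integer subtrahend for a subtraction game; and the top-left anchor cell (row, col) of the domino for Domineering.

X's best at [.OX/.XO/O.X]: (2,1)

ply 1, X at .OX/.XO/O.X | (0,0)=-1→XOX/.XO/O.X; (1,0)=-1→.OX/XXO/O.X; (2,1)=+1→.OX/.XO/OXX*
ply 2: .OX/.XO/OXX is terminal -1 (O); from .OX/.XO/O.X depth 5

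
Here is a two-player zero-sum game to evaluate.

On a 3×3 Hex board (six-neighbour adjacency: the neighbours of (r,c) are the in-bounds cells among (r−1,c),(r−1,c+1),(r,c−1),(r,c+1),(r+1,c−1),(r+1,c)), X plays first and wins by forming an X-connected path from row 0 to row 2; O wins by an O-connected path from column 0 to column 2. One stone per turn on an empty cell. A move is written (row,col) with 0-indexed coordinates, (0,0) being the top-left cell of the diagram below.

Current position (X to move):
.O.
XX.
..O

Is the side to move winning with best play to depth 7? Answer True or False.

X winning at [.O./XX./..O]: True

p1 X@[.O./XX./..O]: (0,0)[XO./XX./..O]+1* (0,2)[.OX/XX./..O]+1 (1,2)[.O./XXX/..O]+1 (2,0)[.O./XX./X.O]+1 (2,1)[.O./XX./.XO]+1
p2 O@[XO./XX./..O]: (0,2)[XOO/XX./..O]-1* (1,2)[XO./XXO/..O]-1 (2,0)[XO./XX./O.O]-1 (2,1)[XO./XX./.OO]-1
p3 X@[XOO/XX./..O]: (1,2)[XOO/XXX/..O]+1* (2,0)[XOO/XX./X.O]+1 (2,1)[XOO/XX./.XO]+1
p4 O@[XOO/XXX/..O]: (2,0)[XOO/XXX/O.O]-1* (2,1)[XOO/XXX/.OO]-1
p5 X@[XOO/XXX/O.O]: (2,1)[XOO/XXX/OXO]+1*
p6 O@[XOO/XXX/OXO] terminal -1; root [.O./XX./..O] d7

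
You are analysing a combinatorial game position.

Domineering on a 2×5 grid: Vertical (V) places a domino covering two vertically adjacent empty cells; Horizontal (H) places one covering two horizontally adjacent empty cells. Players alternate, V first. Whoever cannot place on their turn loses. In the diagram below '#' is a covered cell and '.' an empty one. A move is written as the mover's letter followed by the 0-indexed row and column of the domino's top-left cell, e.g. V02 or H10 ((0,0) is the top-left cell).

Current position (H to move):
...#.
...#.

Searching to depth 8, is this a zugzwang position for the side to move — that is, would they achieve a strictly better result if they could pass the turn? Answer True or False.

zugzwang(...#./...#., H) = False

ply 1, H at ...#./...#. | H00=-1→##.#./...#.*; H01=-1→.###./...#.; H10=-1→...#./##.#.; H11=-1→...#./.###.
ply 2, V at ##.#./...#. | V02=+1→####./..##.*; V04=-1→##.##/...##
ply 3, H at ####./..##. | H10=-1→####./####.*
ply 4, V at ####./####. | V04=+1→#####/#####*
ply 5: #####/##### is terminal -1 (H); from ...#./...#. depth 8
suppose H passes — search the same position with V to move:
pass> ply 1, V at ...#./...#. | V00=-1→#..#./#..#.; V01=+1→.#.#./.#.#.*; V02=-1→..##./..##.; V04=-1→...##/...##
pass> ply 2: .#.#./.#.#. is terminal -1 (H); from ...#./...#. depth 8
for H: play -1, pass -1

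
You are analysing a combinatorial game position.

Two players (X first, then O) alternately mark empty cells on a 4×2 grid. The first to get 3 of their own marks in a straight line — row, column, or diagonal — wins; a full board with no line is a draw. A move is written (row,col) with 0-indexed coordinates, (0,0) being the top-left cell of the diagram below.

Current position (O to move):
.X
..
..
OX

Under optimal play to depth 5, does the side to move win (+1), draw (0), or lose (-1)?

[.X/../../OX] O move#1: (0,0):+0/OX/../../OX*, (1,0):+0/.X/O./../OX, (1,1):+0/.X/.O/../OX, (2,0):+0/.X/../O./OX, (2,1):+0/.X/../.O/OX
[OX/../../OX] X move#2: (1,0):+0/OX/X./../OX*, (1,1):+0/OX/.X/../OX, (2,0):+0/OX/../X./OX, (2,1):+0/OX/../.X/OX
[OX/X./../OX] O move#3: (1,1):+0/OX/XO/../OX*, (2,0):+0/OX/X./O./OX, (2,1):+0/OX/X./.O/OX
[OX/XO/../OX] X move#4: (2,0):+0/OX/XO/X./OX*, (2,1):+0/OX/XO/.X/OX
[OX/XO/X./OX] O move#5: (2,1):+0/OX/XO/XO/OX*
[OX/XO/XO/OX] end (terminal +0, X#6); searched .X/../../OX to 5

value(.X/../../OX, O) = 0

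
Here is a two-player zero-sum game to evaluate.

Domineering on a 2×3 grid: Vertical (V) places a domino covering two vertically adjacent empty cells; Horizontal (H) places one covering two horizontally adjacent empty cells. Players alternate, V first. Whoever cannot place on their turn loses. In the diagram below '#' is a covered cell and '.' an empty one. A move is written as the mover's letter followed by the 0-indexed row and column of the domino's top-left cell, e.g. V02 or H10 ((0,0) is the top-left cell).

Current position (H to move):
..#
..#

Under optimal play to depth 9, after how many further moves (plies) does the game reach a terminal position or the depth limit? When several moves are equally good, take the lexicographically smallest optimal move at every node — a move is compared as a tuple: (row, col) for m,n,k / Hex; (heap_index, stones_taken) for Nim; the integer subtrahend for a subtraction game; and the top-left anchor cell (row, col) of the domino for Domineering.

PV length from [..#/..#]: 1 ply

[..#/..#] H move#1: H00:+1/###/..#*, H10:+1/..#/###
[###/..#] end (terminal -1, V#2); searched ..#/..# to 9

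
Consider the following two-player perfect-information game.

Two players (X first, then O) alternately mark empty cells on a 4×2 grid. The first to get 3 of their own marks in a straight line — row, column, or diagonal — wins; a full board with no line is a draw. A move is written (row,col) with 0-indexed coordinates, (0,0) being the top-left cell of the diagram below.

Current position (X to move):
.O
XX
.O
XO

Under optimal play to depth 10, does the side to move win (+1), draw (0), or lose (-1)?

value(.O/XX/.O/XO, X) = +1

ply 1, X at .O/XX/.O/XO | (0,0)=+0→XO/XX/.O/XO; (2,0)=+1→.O/XX/XO/XO*
ply 2: .O/XX/XO/XO is terminal -1 (O); from .O/XX/.O/XO depth 10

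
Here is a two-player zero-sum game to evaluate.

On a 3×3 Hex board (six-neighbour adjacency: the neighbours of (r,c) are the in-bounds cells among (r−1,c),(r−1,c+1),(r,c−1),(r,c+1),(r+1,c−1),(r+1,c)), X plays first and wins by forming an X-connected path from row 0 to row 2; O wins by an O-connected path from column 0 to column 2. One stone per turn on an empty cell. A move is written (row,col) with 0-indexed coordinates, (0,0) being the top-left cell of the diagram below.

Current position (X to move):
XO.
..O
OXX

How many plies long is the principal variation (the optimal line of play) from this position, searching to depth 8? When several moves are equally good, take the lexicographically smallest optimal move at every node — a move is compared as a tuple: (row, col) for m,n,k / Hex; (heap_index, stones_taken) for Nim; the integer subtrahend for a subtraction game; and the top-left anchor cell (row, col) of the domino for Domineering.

[XO./..O/OXX] X move#1: (0,2):-1/XOX/..O/OXX, (1,0):-1/XO./X.O/OXX, (1,1):+1/XO./.XO/OXX*
[XO./.XO/OXX] O move#2: (0,2):-1/XOO/.XO/OXX*, (1,0):-1/XO./OXO/OXX
[XOO/.XO/OXX] X move#3: (1,0):+1/XOO/XXO/OXX*
[XOO/XXO/OXX] end (terminal -1, O#4); searched XO./..O/OXX to 8

PV length from [XO./..O/OXX]: 3 plies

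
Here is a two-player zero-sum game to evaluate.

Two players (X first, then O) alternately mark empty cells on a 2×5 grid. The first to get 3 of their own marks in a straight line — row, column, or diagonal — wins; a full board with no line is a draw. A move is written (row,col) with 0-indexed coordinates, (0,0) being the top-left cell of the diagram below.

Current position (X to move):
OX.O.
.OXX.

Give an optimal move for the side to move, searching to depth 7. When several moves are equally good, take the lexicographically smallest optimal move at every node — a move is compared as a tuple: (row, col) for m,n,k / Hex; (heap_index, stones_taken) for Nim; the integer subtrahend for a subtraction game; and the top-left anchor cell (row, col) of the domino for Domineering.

ply 1, X at OX.O./.OXX. | (0,2)=+0→OXXO./.OXX.; (0,4)=+0→OX.OX/.OXX.; (1,0)=+0→OX.O./XOXX.; (1,4)=+1→OX.O./.OXXX*
ply 2: OX.O./.OXXX is terminal -1 (O); from OX.O./.OXX. depth 7

X's best at [OX.O./.OXX.]: (1,4)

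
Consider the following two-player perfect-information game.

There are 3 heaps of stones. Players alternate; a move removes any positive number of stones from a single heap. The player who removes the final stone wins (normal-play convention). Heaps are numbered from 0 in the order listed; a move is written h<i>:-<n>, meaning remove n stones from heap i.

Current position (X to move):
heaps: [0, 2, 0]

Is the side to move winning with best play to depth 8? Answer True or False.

X winning at [(0,2,0)]: True

ply 1, X at (0,2,0) | h1:-1=-1→(0,1,0); h1:-2=+1→(0,0,0)*
ply 2: (0,0,0) is terminal -1 (O); from (0,2,0) depth 8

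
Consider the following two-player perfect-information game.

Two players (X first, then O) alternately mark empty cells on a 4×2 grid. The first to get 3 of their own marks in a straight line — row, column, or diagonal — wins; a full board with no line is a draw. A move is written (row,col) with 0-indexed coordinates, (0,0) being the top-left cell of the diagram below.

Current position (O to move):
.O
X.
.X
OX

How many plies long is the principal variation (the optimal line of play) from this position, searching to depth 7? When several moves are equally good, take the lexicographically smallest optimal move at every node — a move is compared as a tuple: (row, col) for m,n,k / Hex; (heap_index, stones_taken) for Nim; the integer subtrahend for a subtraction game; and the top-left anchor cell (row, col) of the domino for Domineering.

PV length from [.O/X./.X/OX]: 3 plies

[.O/X./.X/OX] O move#1: (0,0):-1/OO/X./.X/OX, (1,1):+0/.O/XO/.X/OX*, (2,0):-1/.O/X./OX/OX
[.O/XO/.X/OX] X move#2: (0,0):+0/XO/XO/.X/OX*, (2,0):+0/.O/XO/XX/OX
[XO/XO/.X/OX] O move#3: (2,0):+0/XO/XO/OX/OX*
[XO/XO/OX/OX] end (terminal +0, X#4); searched .O/X./.X/OX to 7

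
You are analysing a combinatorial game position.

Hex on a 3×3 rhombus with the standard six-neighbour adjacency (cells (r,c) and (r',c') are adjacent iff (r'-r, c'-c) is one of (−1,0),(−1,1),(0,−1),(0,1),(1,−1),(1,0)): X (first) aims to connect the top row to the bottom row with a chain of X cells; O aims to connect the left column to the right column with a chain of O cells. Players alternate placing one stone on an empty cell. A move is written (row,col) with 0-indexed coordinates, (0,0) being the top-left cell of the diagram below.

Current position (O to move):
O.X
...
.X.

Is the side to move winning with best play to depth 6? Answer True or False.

O winning at [O.X/.../.X.]: False

[O.X/.../.X.] O move#1: (0,1):-1/OOX/.../.X.*, (1,0):-1/O.X/O../.X., (1,1):-1/O.X/.O./.X., (1,2):-1/O.X/..O/.X., (2,0):-1/O.X/.../OX., (2,2):-1/O.X/.../.XO
[OOX/.../.X.] X move#2: (1,0):+1/OOX/X../.X.*, (1,1):+1/OOX/.X./.X., (1,2):+1/OOX/..X/.X., (2,0):+1/OOX/.../XX., (2,2):+1/OOX/.../.XX
[OOX/X../.X.] O move#3: (1,1):-1/OOX/XO./.X.*, (1,2):-1/OOX/X.O/.X., (2,0):-1/OOX/X../OX., (2,2):-1/OOX/X../.XO
[OOX/XO./.X.] X move#4: (1,2):+1/OOX/XOX/.X.*, (2,0):-1/OOX/XO./XX., (2,2):-1/OOX/XO./.XX
[OOX/XOX/.X.] end (terminal -1, O#5); searched O.X/.../.X. to 6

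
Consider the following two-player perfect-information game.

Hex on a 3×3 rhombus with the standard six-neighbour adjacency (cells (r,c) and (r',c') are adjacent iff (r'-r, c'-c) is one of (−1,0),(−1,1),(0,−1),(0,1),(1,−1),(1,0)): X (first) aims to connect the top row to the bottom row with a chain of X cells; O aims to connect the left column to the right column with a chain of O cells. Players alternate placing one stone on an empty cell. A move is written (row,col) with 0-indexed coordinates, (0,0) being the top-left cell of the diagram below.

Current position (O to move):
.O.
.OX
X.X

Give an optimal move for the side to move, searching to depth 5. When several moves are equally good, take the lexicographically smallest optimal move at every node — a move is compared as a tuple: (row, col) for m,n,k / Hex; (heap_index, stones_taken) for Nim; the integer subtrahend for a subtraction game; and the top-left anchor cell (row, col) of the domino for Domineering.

O's best at [.O./.OX/X.X]: (0,2)

p1 O@[.O./.OX/X.X]: (0,0)[OO./.OX/X.X]-1 (0,2)[.OO/.OX/X.X]+1* (1,0)[.O./OOX/X.X]-1 (2,1)[.O./.OX/XOX]-1
p2 X@[.OO/.OX/X.X]: (0,0)[XOO/.OX/X.X]-1* (1,0)[.OO/XOX/X.X]-1 (2,1)[.OO/.OX/XXX]-1
p3 O@[XOO/.OX/X.X]: (1,0)[XOO/OOX/X.X]+1* (2,1)[XOO/.OX/XOX]-1
p4 X@[XOO/OOX/X.X] terminal -1; root [.O./.OX/X.X] d5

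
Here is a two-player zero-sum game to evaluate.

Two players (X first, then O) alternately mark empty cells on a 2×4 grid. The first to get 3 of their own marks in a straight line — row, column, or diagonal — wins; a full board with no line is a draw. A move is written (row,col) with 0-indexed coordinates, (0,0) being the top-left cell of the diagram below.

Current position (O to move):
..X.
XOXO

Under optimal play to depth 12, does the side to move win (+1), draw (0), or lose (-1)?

[..X./XOXO] O move#1: (0,0):+0/O.X./XOXO*, (0,1):+0/.OX./XOXO, (0,3):+0/..XO/XOXO
[O.X./XOXO] X move#2: (0,1):+0/OXX./XOXO*, (0,3):+0/O.XX/XOXO
[OXX./XOXO] O move#3: (0,3):+0/OXXO/XOXO*
[OXXO/XOXO] end (terminal +0, X#4); searched ..X./XOXO to 12

value(..X./XOXO, O) = 0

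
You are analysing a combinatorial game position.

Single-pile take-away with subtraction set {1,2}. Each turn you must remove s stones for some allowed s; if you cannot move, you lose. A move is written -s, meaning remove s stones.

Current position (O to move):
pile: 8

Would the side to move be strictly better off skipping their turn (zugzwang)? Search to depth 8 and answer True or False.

p1 O@[8]: -1[7]-1 -2[6]+1*
p2 X@[6]: -1[5]-1* -2[4]-1
p3 O@[5]: -1[4]-1 -2[3]+1*
p4 X@[3]: -1[2]-1* -2[1]-1
p5 O@[2]: -1[1]-1 -2[0]+1*
p6 X@[0] terminal -1; root [8] d8
if O skipped the turn, X would face:
~ p1 X@[8]: -1[7]-1 -2[6]+1*
~ p2 O@[6]: -1[5]-1* -2[4]-1
~ p3 X@[5]: -1[4]-1 -2[3]+1*
~ p4 O@[3]: -1[2]-1* -2[1]-1
~ p5 X@[2]: -1[1]-1 -2[0]+1*
~ p6 O@[0] terminal -1; root [8] d8
compare (O): move=+1 vs pass=-1

zugzwang(8, O) = False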